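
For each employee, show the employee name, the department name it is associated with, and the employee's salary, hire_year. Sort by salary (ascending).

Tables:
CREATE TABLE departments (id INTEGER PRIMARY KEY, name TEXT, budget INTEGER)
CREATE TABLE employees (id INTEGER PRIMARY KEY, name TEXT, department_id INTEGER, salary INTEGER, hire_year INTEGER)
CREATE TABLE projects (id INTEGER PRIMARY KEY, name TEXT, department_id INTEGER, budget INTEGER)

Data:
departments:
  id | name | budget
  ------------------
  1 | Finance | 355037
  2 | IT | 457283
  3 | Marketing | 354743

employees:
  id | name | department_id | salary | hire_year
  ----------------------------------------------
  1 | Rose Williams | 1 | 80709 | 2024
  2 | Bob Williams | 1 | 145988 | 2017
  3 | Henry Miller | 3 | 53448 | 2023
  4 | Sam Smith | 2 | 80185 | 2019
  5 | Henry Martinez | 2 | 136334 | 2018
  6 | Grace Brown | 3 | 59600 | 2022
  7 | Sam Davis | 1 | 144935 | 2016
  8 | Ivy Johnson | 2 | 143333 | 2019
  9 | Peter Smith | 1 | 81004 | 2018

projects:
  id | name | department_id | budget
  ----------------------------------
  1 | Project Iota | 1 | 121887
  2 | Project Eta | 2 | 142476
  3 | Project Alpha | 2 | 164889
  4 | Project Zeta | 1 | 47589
SELECT c.name, p.name AS department, c.salary, c.hire_year FROM employees c JOIN departments p ON c.department_id = p.id ORDER BY c.salary ASC

Execution result:
name | department | salary | hire_year
Henry Miller | Marketing | 53448 | 2023
Grace Brown | Marketing | 59600 | 2022
Sam Smith | IT | 80185 | 2019
Rose Williams | Finance | 80709 | 2024
Peter Smith | Finance | 81004 | 2018
Henry Martinez | IT | 136334 | 2018
Ivy Johnson | IT | 143333 | 2019
Sam Davis | Finance | 144935 | 2016
Bob Williams | Finance | 145988 | 2017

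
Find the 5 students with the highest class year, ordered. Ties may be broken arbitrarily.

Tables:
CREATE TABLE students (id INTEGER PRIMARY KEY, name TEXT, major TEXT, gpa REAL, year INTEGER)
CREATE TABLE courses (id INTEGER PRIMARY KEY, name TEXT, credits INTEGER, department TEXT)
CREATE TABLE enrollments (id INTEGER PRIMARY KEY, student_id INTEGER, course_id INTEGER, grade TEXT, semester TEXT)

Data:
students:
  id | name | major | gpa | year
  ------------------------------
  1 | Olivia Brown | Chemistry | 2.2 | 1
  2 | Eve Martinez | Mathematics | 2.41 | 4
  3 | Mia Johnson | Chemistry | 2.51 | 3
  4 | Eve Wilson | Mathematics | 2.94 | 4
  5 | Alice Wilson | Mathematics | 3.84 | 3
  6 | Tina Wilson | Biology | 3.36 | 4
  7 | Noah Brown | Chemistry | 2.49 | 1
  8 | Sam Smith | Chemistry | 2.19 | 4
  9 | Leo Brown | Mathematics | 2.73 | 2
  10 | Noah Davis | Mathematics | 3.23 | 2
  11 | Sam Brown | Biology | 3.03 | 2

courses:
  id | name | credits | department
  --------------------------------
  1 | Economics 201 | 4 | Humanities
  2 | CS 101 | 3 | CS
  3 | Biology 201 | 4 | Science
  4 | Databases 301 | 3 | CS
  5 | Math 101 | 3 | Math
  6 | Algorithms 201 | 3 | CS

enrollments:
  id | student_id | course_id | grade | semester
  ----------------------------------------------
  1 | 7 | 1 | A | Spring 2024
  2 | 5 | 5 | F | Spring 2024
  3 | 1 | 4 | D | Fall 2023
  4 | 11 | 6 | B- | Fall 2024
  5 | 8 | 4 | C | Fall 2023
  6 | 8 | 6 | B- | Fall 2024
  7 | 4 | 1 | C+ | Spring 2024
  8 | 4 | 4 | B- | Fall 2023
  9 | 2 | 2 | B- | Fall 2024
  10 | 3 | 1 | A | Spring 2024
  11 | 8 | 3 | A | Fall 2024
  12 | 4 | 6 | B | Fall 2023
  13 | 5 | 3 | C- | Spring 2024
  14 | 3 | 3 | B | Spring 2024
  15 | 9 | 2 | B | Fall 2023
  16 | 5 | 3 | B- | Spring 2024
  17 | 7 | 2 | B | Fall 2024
SELECT name, year FROM students ORDER BY year DESC LIMIT 5

Execution result:
name | year
Eve Martinez | 4
Eve Wilson | 4
Tina Wilson | 4
Sam Smith | 4
Mia Johnson | 3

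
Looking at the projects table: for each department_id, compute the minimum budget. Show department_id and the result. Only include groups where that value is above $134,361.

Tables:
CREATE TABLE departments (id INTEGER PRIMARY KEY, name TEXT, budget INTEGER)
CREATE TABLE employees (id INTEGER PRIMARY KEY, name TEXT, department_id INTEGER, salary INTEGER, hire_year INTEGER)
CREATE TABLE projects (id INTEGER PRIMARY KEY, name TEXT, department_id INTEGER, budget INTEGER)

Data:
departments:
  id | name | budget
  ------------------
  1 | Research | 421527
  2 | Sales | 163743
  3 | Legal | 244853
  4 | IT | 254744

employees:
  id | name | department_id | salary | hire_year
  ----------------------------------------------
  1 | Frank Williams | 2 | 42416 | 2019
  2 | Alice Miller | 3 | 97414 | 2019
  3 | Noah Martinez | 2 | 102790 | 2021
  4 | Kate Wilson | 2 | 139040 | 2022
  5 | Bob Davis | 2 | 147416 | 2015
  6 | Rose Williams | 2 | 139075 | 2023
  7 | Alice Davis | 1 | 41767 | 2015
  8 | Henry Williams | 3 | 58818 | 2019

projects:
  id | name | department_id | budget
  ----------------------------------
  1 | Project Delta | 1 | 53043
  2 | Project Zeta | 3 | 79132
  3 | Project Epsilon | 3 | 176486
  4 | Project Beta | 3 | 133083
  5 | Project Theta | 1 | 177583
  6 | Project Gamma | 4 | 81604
SELECT department_id, MIN(budget) AS min_budget FROM projects GROUP BY department_id HAVING MIN(budget) > 134361

Execution result:
(no rows)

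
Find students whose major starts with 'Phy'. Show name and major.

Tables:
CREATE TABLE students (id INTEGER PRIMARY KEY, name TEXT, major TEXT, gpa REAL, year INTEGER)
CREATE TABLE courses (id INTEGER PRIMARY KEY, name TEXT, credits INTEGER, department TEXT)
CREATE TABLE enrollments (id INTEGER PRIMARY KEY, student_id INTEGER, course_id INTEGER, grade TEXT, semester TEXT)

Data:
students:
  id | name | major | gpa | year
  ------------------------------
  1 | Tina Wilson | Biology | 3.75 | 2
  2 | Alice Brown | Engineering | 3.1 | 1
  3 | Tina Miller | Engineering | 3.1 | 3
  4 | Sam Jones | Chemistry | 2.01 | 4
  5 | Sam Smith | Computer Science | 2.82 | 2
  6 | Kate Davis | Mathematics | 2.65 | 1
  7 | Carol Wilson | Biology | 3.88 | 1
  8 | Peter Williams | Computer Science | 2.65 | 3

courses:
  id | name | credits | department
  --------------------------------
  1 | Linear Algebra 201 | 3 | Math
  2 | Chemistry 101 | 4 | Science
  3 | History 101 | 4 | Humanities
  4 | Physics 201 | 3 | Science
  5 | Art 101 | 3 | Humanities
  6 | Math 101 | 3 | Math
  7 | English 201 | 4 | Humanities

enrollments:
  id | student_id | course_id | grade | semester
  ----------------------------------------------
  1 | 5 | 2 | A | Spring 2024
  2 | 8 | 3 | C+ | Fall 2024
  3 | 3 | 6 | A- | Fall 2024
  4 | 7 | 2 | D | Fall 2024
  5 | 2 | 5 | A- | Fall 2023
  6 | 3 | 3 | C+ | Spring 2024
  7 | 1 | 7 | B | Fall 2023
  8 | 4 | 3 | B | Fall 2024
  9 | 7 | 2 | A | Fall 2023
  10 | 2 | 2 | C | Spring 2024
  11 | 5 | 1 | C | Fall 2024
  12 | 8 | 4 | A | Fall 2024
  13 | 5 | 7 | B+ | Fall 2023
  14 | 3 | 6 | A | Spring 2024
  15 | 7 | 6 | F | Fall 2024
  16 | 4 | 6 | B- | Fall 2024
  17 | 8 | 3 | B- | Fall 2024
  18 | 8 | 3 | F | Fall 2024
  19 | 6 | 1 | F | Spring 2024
SELECT name, major FROM students WHERE major LIKE 'Phy%'

Execution result:
(no rows)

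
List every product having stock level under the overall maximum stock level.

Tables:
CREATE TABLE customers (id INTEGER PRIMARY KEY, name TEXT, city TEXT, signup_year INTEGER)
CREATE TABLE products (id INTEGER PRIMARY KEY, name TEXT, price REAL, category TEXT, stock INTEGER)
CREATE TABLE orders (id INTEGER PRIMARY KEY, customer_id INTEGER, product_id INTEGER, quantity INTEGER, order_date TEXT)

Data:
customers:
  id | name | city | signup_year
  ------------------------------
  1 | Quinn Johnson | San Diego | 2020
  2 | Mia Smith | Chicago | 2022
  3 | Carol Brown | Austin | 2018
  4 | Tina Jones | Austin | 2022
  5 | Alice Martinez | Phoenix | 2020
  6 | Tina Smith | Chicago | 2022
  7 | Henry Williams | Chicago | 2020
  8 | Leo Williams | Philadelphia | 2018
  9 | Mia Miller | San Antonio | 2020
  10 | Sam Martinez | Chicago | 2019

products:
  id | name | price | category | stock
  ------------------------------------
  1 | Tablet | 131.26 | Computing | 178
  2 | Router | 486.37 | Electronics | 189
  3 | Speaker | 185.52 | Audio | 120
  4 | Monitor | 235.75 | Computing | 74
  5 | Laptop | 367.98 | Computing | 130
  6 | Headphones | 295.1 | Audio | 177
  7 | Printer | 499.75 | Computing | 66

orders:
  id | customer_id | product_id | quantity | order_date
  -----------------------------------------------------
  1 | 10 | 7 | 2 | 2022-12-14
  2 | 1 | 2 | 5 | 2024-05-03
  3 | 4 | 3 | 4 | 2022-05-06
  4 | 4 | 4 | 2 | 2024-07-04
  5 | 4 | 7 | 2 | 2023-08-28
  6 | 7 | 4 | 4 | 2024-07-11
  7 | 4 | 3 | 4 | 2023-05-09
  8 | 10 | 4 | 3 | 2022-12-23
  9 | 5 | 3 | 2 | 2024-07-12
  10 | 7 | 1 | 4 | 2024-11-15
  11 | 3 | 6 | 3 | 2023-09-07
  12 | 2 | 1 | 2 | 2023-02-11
SELECT name, stock FROM products WHERE stock < (SELECT MAX(stock) FROM products)

Execution result:
name | stock
Tablet | 178
Speaker | 120
Monitor | 74
Laptop | 130
Headphones | 177
Printer | 66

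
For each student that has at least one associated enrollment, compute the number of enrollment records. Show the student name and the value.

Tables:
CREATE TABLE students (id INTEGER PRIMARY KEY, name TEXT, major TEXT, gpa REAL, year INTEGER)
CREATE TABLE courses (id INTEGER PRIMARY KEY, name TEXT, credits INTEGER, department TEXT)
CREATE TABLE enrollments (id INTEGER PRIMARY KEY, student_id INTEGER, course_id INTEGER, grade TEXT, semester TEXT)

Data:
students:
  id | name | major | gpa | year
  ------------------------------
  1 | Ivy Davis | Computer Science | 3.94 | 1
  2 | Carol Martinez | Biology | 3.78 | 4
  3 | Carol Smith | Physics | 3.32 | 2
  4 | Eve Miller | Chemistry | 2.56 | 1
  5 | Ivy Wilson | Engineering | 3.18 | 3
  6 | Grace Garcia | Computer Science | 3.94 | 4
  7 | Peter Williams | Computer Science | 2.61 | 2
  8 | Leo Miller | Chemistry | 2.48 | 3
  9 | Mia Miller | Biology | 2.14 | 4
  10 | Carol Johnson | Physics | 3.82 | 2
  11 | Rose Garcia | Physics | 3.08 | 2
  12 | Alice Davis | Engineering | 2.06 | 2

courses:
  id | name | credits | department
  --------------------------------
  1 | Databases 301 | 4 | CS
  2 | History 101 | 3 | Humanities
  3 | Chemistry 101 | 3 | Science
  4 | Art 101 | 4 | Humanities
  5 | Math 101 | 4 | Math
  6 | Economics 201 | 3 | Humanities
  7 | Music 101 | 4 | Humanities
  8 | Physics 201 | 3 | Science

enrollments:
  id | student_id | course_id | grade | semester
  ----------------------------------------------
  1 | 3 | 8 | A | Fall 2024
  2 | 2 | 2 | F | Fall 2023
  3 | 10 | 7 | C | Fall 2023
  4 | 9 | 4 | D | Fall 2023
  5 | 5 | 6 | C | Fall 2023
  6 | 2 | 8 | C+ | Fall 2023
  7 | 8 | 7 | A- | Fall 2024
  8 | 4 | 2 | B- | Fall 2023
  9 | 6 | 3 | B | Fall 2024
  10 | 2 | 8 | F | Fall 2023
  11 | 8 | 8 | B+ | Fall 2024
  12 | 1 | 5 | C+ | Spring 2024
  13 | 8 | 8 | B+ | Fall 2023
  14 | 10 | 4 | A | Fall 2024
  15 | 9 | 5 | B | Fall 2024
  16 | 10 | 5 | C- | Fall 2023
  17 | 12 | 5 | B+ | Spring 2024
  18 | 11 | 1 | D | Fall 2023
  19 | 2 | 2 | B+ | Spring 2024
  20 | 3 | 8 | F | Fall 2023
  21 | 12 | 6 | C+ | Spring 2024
SELECT p.name, COUNT(*) AS n FROM enrollments c JOIN students p ON c.student_id = p.id GROUP BY p.id, p.name

Execution result:
name | n
Ivy Davis | 1
Carol Martinez | 4
Carol Smith | 2
Eve Miller | 1
Ivy Wilson | 1
Grace Garcia | 1
Leo Miller | 3
Mia Miller | 2
Carol Johnson | 3
Rose Garcia | 1
Alice Davis | 2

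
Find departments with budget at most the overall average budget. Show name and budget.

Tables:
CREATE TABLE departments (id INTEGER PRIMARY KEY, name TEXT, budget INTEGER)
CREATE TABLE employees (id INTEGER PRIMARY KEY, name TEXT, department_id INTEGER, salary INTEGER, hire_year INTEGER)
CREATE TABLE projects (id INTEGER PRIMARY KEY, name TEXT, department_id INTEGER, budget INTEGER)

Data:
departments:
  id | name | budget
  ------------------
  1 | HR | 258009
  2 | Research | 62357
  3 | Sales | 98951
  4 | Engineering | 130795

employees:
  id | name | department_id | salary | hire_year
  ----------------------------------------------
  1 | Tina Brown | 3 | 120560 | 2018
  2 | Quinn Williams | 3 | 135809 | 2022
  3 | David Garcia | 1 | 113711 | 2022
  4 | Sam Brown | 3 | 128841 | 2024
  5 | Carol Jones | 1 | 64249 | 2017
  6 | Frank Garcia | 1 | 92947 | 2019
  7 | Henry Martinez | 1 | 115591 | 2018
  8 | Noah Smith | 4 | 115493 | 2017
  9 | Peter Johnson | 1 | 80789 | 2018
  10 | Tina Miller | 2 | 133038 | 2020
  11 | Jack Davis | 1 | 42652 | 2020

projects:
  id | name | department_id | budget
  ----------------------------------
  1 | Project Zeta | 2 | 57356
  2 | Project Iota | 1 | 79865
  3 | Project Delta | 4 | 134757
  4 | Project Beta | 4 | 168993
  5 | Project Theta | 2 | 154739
SELECT name, budget FROM departments WHERE budget <= (SELECT AVG(budget) FROM departments)

Execution result:
name | budget
Research | 62357
Sales | 98951
Engineering | 130795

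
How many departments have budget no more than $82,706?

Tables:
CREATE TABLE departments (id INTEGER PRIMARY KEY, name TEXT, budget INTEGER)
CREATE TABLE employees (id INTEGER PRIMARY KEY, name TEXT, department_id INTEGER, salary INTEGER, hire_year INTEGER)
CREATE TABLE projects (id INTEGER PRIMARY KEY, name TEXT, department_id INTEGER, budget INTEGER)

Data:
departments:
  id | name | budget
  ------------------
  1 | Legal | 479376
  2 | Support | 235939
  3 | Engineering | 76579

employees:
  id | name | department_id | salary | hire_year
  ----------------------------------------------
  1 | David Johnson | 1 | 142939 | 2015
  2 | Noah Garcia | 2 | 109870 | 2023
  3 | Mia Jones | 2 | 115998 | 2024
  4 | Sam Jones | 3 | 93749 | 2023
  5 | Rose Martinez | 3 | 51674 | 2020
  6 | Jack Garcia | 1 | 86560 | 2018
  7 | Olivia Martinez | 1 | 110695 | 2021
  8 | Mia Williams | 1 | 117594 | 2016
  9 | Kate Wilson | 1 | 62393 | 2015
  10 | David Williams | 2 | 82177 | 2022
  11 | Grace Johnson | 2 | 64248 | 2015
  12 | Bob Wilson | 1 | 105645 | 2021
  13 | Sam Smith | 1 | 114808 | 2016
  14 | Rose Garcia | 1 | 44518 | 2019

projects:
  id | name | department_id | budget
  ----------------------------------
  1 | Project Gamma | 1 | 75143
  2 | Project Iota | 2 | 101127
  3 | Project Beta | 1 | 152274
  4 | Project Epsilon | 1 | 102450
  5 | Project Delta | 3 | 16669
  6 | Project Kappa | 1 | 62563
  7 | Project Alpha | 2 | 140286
SELECT COUNT(*) FROM departments WHERE budget <= 82706

Execution result:
1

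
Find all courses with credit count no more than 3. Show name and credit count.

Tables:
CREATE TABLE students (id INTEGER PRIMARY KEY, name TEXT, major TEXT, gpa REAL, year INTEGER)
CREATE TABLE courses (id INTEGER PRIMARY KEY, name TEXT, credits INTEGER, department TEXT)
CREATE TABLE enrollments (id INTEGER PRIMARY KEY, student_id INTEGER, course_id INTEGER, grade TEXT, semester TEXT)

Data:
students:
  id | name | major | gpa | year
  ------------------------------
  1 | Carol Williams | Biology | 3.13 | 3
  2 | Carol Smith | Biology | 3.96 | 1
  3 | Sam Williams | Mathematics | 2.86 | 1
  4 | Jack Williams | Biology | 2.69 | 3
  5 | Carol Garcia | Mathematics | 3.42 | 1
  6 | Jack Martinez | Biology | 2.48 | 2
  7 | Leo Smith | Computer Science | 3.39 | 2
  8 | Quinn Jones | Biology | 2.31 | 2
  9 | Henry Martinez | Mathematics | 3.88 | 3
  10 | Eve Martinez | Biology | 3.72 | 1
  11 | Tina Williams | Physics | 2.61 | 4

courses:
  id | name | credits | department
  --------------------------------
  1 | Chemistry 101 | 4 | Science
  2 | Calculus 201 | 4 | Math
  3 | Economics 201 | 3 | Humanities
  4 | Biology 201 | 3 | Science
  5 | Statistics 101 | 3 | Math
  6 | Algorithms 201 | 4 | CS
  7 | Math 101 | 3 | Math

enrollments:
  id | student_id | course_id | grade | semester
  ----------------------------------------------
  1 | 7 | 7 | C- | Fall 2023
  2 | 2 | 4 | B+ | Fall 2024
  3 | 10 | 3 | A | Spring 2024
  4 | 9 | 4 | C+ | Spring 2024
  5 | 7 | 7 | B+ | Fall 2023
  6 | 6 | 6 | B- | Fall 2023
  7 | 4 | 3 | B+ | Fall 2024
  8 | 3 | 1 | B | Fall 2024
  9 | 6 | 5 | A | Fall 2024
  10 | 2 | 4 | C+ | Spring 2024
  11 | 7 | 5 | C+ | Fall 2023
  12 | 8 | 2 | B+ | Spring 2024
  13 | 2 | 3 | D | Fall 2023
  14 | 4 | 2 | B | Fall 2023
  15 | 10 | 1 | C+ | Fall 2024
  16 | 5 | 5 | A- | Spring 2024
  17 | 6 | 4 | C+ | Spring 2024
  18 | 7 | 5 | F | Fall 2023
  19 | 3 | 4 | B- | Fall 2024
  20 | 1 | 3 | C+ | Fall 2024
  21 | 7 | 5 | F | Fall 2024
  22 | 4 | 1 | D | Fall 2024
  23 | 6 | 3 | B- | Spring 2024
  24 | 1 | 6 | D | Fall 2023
SELECT name, credits FROM courses WHERE credits <= 3

Execution result:
name | credits
Economics 201 | 3
Biology 201 | 3
Statistics 101 | 3
Math 101 | 3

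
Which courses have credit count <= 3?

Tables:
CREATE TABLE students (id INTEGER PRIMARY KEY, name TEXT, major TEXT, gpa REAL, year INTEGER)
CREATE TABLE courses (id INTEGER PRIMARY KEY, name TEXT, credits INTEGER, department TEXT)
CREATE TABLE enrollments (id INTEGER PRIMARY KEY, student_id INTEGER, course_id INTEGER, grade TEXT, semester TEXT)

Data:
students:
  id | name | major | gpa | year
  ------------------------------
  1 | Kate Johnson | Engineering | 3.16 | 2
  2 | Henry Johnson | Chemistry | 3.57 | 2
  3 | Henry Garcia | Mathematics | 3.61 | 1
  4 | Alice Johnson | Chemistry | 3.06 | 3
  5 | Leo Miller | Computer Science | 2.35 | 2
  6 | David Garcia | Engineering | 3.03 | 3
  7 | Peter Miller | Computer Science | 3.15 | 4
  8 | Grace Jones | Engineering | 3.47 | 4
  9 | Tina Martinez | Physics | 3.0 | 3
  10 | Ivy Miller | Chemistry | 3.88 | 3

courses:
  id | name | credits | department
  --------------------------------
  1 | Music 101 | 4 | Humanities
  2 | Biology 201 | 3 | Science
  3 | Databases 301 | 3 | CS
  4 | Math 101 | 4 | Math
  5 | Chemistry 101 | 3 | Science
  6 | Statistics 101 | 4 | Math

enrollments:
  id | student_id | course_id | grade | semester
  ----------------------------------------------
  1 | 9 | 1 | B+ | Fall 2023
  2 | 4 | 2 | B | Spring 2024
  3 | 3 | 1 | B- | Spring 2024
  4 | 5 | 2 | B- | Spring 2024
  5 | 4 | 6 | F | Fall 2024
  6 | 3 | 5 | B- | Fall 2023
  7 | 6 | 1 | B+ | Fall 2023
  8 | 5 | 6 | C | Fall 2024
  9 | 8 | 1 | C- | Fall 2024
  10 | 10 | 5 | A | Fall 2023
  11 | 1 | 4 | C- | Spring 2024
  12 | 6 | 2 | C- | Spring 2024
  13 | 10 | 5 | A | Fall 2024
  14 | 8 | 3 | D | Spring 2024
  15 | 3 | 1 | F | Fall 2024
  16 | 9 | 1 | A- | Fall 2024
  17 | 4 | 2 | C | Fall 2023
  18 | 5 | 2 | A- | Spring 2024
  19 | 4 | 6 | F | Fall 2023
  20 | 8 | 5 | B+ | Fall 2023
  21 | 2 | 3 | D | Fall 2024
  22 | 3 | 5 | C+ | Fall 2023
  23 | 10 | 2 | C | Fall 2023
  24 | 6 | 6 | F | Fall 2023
SELECT name, credits FROM courses WHERE credits <= 3

Execution result:
name | credits
Biology 201 | 3
Databases 301 | 3
Chemistry 101 | 3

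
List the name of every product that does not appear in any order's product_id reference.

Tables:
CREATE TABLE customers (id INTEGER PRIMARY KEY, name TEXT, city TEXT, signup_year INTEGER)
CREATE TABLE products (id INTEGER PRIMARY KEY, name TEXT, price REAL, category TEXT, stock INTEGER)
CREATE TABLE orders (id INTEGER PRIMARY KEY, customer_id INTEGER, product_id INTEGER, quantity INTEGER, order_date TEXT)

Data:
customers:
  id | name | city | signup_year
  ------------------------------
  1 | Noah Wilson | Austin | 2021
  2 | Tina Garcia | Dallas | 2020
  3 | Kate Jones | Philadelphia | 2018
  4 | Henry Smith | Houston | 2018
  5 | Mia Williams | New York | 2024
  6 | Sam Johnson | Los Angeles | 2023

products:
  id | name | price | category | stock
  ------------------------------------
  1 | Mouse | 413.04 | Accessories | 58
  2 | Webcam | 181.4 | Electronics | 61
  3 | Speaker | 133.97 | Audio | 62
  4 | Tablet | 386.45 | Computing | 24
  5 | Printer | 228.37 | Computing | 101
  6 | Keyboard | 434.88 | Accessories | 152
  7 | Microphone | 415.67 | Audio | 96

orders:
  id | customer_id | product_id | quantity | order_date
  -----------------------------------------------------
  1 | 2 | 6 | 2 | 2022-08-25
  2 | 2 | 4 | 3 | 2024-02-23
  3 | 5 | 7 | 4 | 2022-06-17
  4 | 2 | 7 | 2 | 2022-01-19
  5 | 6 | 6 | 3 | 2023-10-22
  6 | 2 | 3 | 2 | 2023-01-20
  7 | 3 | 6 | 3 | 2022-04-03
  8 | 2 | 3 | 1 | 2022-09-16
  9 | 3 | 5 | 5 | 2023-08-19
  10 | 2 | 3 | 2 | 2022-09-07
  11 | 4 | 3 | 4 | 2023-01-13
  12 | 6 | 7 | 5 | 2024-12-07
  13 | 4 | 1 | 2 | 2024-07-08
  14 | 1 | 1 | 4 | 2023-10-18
SELECT p.name FROM products p LEFT JOIN orders c ON c.product_id = p.id WHERE c.id IS NULL

Execution result:
Webcam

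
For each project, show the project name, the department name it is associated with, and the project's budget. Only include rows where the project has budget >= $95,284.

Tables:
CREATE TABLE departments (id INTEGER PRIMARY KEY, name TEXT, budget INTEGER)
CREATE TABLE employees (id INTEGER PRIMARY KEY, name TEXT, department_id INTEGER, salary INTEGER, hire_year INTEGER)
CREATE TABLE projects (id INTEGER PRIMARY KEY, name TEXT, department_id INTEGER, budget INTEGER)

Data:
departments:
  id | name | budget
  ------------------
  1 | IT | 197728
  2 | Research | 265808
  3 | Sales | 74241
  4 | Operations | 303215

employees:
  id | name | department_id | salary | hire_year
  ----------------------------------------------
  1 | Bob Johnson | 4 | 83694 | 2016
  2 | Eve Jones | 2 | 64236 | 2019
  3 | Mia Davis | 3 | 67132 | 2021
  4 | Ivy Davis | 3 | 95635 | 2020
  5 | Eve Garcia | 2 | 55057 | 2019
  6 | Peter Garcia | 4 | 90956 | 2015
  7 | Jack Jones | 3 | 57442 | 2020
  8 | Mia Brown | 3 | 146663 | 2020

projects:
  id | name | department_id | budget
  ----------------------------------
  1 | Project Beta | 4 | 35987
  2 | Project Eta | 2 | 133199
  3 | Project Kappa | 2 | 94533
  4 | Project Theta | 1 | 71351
SELECT c.name, p.name AS department, c.budget FROM projects c JOIN departments p ON c.department_id = p.id WHERE c.budget >= 95284

Execution result:
name | department | budget
Project Eta | Research | 133199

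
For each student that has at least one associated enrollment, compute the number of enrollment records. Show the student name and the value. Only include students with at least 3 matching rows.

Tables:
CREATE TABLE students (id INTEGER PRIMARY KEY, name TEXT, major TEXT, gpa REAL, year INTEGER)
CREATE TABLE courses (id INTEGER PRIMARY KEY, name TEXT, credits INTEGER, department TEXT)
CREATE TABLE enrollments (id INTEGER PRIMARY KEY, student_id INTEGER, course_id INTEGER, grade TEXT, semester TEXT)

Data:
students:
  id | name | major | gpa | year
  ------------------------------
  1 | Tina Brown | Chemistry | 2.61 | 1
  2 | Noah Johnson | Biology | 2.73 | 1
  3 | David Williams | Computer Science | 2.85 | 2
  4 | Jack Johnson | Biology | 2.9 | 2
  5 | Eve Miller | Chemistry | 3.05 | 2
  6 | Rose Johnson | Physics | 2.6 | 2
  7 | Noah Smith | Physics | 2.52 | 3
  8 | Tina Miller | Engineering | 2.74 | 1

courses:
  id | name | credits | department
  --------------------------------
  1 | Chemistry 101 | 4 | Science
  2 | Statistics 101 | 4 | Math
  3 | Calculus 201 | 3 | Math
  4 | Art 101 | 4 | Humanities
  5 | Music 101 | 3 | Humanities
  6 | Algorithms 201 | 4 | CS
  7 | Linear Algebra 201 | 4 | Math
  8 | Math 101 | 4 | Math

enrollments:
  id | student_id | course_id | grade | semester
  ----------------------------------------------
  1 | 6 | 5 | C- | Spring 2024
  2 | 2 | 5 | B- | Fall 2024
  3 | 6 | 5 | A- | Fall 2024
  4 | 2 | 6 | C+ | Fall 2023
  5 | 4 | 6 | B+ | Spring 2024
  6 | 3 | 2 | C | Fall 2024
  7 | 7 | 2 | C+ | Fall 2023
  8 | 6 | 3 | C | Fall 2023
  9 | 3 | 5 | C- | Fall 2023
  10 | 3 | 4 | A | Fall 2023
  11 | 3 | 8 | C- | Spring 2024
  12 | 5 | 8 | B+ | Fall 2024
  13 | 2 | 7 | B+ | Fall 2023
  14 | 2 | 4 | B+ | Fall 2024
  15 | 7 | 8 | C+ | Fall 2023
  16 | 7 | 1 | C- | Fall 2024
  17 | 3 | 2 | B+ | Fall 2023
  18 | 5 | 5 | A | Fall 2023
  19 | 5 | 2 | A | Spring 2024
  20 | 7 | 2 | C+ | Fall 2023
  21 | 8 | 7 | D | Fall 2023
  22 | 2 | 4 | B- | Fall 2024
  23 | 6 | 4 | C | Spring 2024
SELECT p.name, COUNT(*) AS n FROM enrollments c JOIN students p ON c.student_id = p.id GROUP BY p.id, p.name HAVING COUNT(*) >= 3

Execution result:
name | n
Noah Johnson | 5
David Williams | 5
Eve Miller | 3
Rose Johnson | 4
Noah Smith | 4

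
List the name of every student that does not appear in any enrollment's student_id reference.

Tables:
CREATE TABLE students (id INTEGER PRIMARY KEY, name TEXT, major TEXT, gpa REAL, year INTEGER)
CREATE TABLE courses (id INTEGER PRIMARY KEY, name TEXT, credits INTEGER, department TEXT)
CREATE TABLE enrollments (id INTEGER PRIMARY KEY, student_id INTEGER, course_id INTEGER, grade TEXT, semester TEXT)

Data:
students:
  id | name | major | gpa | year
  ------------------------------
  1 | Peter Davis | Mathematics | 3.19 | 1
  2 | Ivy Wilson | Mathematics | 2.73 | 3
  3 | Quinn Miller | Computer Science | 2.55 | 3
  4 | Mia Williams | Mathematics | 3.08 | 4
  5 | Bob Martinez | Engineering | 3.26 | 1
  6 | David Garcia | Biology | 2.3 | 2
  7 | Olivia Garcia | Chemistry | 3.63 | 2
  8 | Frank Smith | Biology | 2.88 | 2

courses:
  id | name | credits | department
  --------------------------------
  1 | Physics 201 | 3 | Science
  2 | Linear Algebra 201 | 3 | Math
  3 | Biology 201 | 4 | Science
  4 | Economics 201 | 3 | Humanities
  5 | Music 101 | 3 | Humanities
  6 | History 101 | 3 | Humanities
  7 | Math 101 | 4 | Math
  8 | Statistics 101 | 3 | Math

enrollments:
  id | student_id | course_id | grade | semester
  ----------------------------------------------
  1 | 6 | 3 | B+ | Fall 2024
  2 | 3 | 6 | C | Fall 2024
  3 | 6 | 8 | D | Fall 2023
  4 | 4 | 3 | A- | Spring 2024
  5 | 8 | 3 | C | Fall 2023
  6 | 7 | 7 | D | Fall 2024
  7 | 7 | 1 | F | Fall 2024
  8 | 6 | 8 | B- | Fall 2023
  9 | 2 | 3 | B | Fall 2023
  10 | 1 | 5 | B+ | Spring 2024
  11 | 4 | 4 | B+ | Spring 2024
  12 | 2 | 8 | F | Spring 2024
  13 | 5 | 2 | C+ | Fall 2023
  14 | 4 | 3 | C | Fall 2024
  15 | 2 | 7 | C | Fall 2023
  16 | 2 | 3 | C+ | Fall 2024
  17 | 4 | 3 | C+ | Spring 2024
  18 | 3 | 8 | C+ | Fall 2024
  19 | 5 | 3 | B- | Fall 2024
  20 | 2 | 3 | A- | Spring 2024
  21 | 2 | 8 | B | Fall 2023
SELECT p.name FROM students p LEFT JOIN enrollments c ON c.student_id = p.id WHERE c.id IS NULL

Execution result:
(no rows)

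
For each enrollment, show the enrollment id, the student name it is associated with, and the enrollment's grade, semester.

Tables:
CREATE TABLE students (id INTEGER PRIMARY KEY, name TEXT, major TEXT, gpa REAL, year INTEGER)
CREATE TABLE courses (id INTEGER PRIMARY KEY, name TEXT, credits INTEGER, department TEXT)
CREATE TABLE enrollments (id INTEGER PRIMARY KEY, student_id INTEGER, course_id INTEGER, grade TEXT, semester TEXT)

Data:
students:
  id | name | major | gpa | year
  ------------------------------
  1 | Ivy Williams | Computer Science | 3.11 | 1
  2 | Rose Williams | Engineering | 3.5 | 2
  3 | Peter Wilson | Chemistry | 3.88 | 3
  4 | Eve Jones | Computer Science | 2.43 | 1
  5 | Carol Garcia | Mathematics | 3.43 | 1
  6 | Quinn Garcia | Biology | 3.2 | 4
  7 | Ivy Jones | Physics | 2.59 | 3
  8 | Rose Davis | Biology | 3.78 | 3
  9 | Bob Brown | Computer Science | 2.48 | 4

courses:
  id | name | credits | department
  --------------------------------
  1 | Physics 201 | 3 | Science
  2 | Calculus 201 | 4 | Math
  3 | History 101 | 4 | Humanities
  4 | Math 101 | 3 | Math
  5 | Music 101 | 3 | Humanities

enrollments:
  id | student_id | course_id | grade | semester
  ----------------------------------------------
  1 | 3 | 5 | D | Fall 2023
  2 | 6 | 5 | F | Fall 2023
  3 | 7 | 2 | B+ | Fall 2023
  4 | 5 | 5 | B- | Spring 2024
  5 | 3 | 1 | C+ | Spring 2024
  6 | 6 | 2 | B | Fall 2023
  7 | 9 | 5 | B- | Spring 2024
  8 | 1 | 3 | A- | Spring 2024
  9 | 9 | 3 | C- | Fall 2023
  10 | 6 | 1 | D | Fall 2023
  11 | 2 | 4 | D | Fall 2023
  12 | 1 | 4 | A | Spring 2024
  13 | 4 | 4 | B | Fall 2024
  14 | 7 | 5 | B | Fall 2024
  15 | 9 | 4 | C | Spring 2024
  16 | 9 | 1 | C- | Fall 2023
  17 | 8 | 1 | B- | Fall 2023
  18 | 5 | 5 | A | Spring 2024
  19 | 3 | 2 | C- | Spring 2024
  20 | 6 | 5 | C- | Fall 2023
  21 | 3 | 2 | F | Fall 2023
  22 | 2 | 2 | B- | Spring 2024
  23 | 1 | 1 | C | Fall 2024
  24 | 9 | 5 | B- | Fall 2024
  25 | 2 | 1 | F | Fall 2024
SELECT c.id, p.name AS student, c.grade, c.semester FROM enrollments c JOIN students p ON c.student_id = p.id

Execution result:
id | student | grade | semester
1 | Peter Wilson | D | Fall 2023
2 | Quinn Garcia | F | Fall 2023
3 | Ivy Jones | B+ | Fall 2023
4 | Carol Garcia | B- | Spring 2024
5 | Peter Wilson | C+ | Spring 2024
6 | Quinn Garcia | B | Fall 2023
7 | Bob Brown | B- | Spring 2024
8 | Ivy Williams | A- | Spring 2024
9 | Bob Brown | C- | Fall 2023
10 | Quinn Garcia | D | Fall 2023
11 | Rose Williams | D | Fall 2023
12 | Ivy Williams | A | Spring 2024
13 | Eve Jones | B | Fall 2024
14 | Ivy Jones | B | Fall 2024
15 | Bob Brown | C | Spring 2024
16 | Bob Brown | C- | Fall 2023
17 | Rose Davis | B- | Fall 2023
18 | Carol Garcia | A | Spring 2024
19 | Peter Wilson | C- | Spring 2024
20 | Quinn Garcia | C- | Fall 2023
21 | Peter Wilson | F | Fall 2023
22 | Rose Williams | B- | Spring 2024
23 | Ivy Williams | C | Fall 2024
24 | Bob Brown | B- | Fall 2024
25 | Rose Williams | F | Fall 2024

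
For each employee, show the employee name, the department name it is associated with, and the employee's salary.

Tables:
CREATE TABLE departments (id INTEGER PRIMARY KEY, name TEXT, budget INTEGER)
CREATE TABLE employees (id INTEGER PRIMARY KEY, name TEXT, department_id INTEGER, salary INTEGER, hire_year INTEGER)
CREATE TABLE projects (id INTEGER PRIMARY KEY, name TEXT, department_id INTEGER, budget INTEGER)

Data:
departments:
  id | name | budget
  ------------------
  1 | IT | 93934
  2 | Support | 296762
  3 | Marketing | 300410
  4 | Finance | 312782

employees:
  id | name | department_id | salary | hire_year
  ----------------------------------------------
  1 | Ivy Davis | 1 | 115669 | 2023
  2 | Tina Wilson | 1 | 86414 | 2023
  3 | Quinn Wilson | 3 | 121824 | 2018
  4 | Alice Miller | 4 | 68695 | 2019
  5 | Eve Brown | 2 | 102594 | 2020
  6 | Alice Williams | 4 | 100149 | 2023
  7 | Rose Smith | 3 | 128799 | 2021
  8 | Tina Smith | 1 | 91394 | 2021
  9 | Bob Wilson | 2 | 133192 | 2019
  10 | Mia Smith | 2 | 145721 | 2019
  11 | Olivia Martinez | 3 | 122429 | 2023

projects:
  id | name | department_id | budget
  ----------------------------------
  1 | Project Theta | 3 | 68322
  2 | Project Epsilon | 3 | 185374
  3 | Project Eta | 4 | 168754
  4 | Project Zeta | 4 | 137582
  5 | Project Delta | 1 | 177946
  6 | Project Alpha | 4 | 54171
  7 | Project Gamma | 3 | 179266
SELECT c.name, p.name AS department, c.salary FROM employees c JOIN departments p ON c.department_id = p.id

Execution result:
name | department | salary
Ivy Davis | IT | 115669
Tina Wilson | IT | 86414
Quinn Wilson | Marketing | 121824
Alice Miller | Finance | 68695
Eve Brown | Support | 102594
Alice Williams | Finance | 100149
Rose Smith | Marketing | 128799
Tina Smith | IT | 91394
Bob Wilson | Support | 133192
Mia Smith | Support | 145721
Olivia Martinez | Marketing | 122429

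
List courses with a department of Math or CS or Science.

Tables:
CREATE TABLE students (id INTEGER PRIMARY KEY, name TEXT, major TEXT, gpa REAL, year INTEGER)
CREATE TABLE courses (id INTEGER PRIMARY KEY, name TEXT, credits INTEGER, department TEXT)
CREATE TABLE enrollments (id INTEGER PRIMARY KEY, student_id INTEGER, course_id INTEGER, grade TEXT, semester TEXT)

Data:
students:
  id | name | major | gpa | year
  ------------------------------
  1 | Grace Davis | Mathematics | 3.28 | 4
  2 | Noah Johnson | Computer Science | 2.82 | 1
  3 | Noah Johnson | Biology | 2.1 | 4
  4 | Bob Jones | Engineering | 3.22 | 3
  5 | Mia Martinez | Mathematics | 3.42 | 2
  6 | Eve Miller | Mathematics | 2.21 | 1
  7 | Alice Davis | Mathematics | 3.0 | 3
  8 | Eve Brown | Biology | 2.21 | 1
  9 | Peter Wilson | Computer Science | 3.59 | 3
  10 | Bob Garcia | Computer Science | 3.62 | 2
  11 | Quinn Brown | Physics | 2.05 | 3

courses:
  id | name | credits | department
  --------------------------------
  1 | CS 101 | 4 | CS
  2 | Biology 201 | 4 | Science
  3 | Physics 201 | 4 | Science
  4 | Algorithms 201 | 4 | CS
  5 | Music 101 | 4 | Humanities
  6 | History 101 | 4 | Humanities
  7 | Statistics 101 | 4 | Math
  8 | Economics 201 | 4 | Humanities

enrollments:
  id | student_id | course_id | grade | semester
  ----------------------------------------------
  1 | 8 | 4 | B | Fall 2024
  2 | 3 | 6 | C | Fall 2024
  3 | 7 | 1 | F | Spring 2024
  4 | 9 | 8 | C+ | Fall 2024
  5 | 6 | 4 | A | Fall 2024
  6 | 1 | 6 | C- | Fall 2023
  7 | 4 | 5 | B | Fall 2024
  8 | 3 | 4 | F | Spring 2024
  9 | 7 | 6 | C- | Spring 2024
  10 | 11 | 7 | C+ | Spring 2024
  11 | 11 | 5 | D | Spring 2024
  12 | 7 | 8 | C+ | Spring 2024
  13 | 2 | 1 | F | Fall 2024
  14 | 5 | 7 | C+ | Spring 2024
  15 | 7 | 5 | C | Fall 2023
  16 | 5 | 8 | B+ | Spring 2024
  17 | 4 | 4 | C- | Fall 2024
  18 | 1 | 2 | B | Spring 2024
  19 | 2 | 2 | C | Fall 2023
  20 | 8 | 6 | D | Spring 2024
SELECT name, department FROM courses WHERE department IN ('Math', 'CS', 'Science')

Execution result:
name | department
CS 101 | CS
Biology 201 | Science
Physics 201 | Science
Algorithms 201 | CS
Statistics 101 | Math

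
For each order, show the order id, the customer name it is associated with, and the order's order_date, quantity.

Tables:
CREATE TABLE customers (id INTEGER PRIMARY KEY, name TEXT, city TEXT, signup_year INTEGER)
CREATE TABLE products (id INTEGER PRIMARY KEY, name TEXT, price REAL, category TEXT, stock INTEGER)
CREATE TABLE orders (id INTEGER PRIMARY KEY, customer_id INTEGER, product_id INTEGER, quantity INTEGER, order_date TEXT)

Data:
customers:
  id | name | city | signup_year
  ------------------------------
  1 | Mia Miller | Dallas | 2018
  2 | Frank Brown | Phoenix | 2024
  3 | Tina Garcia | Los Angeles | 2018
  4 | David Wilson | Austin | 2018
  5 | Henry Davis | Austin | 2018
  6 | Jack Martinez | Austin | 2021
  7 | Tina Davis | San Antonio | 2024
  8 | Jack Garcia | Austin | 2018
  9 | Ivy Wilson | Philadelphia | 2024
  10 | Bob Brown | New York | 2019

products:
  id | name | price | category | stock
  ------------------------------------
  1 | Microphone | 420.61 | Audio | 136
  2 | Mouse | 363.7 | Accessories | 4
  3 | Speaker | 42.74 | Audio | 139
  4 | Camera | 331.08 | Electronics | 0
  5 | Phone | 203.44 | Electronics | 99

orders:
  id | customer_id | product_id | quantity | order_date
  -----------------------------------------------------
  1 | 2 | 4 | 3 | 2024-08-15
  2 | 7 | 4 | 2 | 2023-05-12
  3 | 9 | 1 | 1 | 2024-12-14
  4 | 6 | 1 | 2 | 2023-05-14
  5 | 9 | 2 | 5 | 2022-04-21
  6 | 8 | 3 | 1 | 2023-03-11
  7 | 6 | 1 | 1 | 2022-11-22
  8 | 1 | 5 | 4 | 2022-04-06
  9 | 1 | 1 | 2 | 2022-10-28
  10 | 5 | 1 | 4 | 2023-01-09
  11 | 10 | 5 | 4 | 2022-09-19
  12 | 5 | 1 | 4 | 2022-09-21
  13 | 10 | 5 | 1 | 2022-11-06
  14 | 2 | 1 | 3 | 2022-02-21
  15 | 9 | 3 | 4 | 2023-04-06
SELECT c.id, p.name AS customer, c.order_date, c.quantity FROM orders c JOIN customers p ON c.customer_id = p.id

Execution result:
id | customer | order_date | quantity
1 | Frank Brown | 2024-08-15 | 3
2 | Tina Davis | 2023-05-12 | 2
3 | Ivy Wilson | 2024-12-14 | 1
4 | Jack Martinez | 2023-05-14 | 2
5 | Ivy Wilson | 2022-04-21 | 5
6 | Jack Garcia | 2023-03-11 | 1
7 | Jack Martinez | 2022-11-22 | 1
8 | Mia Miller | 2022-04-06 | 4
9 | Mia Miller | 2022-10-28 | 2
10 | Henry Davis | 2023-01-09 | 4
11 | Bob Brown | 2022-09-19 | 4
12 | Henry Davis | 2022-09-21 | 4
13 | Bob Brown | 2022-11-06 | 1
14 | Frank Brown | 2022-02-21 | 3
15 | Ivy Wilson | 2023-04-06 | 4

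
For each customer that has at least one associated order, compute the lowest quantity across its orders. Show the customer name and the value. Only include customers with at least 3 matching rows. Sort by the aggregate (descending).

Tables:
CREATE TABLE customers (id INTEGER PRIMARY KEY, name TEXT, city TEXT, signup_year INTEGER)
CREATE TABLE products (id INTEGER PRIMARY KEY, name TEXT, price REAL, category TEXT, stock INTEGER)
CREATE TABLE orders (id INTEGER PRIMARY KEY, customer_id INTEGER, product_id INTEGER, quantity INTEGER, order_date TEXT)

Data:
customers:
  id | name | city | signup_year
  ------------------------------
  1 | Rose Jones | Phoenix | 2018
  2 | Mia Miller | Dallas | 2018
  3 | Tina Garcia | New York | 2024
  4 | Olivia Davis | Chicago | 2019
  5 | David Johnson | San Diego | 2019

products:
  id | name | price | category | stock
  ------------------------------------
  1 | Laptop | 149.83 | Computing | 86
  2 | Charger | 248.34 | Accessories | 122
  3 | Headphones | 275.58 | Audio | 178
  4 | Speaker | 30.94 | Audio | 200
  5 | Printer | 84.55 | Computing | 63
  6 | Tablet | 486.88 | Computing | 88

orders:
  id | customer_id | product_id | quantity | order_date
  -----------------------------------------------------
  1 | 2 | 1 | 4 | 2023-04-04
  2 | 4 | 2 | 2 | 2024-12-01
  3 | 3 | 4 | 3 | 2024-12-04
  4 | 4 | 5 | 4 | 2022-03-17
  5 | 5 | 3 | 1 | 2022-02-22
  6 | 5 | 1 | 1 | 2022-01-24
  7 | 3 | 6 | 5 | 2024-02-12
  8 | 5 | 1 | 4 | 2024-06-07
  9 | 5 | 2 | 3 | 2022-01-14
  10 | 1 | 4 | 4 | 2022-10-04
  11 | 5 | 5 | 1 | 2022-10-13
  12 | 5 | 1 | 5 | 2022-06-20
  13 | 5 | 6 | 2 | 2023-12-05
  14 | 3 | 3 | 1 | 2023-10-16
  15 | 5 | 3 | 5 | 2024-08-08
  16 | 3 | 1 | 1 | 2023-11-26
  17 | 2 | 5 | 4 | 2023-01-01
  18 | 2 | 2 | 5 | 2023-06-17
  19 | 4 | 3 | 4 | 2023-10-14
SELECT p.name, MIN(c.quantity) AS min_quantity FROM orders c JOIN customers p ON c.customer_id = p.id GROUP BY p.id, p.name HAVING COUNT(*) >= 3 ORDER BY min_quantity DESC

Execution result:
name | min_quantity
Mia Miller | 4
Olivia Davis | 2
Tina Garcia | 1
David Johnson | 1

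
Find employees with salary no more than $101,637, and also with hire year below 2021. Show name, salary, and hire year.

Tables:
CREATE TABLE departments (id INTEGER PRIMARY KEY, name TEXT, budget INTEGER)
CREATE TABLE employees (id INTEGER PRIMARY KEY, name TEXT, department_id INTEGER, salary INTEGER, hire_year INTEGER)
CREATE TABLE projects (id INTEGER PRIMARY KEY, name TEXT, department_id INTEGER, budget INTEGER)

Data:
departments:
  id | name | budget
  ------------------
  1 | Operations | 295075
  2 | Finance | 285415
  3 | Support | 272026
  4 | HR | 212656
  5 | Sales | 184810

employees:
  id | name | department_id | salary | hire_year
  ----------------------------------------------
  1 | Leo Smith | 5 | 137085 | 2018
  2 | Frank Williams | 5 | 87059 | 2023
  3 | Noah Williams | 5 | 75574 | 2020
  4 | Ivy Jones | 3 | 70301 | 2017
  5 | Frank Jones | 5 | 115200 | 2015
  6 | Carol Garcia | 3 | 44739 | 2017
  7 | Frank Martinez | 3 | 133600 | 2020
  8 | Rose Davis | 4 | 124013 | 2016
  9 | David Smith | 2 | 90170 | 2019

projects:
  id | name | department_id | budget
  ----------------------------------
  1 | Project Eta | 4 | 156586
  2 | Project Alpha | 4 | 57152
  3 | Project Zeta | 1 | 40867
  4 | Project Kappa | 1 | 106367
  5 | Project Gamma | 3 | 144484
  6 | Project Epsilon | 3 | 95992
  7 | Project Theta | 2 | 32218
SELECT name, salary, hire_year FROM employees WHERE salary <= 101637 AND hire_year < 2021

Execution result:
name | salary | hire_year
Noah Williams | 75574 | 2020
Ivy Jones | 70301 | 2017
Carol Garcia | 44739 | 2017
David Smith | 90170 | 2019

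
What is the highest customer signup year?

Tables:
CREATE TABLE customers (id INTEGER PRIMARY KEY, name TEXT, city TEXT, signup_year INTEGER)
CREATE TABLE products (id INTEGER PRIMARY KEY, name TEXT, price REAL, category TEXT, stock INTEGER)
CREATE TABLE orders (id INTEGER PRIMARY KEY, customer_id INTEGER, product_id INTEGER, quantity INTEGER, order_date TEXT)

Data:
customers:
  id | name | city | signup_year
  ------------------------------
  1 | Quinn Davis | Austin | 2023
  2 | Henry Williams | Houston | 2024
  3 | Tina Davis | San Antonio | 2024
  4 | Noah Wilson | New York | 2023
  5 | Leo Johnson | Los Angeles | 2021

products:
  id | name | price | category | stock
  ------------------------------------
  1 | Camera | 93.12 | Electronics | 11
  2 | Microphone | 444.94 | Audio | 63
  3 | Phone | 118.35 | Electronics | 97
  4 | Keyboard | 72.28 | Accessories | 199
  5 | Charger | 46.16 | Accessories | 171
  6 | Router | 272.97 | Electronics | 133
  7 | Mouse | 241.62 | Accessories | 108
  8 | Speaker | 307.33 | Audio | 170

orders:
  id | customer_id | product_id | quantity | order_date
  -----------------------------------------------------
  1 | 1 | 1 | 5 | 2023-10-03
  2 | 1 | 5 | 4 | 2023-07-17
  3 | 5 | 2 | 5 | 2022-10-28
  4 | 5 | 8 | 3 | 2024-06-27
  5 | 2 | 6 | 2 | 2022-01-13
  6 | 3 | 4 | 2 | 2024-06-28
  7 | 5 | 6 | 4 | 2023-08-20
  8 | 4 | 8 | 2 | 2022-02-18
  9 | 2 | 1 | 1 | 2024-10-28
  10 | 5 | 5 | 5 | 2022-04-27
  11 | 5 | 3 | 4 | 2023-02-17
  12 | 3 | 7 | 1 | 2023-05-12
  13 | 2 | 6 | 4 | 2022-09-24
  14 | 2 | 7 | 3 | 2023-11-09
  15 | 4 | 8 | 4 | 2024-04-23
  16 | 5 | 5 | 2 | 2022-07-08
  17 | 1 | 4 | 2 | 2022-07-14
SELECT MAX(signup_year) FROM customers

Execution result:
2024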